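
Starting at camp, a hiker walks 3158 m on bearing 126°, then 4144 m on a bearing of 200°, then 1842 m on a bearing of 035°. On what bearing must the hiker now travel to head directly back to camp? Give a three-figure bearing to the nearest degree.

Leg 1 (126°, 3158 m): east 3158 sin 126° = 2554.88, north 3158 cos 126° = -1856.23
Leg 2 (200°, 4144 m): east 4144 sin 200° = -1417.33, north 4144 cos 200° = -3894.09
Leg 3 (035°, 1842 m): east 1842 sin 35° = 1056.53, north 1842 cos 35° = 1508.88
Net displacement: 2194.07 east, -4241.43 north. Direction back to start is (-2194.07, 4241.43): bearing = atan2(-2194.07, 4241.43) mod 360° = 332.65° ≈ 333°.

333°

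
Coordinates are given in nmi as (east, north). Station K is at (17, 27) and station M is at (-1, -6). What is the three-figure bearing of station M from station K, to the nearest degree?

Δeast = -1 − 17 = -18.00; Δnorth = -6 − 27 = -33.00.
Bearing = atan2(Δeast, Δnorth) mod 360° = 208.61° ≈ 209°.

209°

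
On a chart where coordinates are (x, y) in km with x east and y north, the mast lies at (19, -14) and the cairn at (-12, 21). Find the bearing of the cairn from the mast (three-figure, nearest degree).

318°

Δeast = -12 − 19 = -31.00; Δnorth = 21 − -14 = 35.00.
Bearing = atan2(Δeast, Δnorth) mod 360° = 318.47° ≈ 318°.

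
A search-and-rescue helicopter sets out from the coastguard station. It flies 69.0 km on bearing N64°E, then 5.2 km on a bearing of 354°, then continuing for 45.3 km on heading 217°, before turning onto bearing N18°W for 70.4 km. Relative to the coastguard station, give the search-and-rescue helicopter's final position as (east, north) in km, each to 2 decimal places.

Leg 1 (N64°E, 69.0 km): east 69.0 sin 64° = 62.02, north 69.0 cos 64° = 30.25
Leg 2 (354°, 5.2 km): east 5.2 sin 354° = -0.54, north 5.2 cos 354° = 5.17
Leg 3 (217°, 45.3 km): east 45.3 sin 217° = -27.26, north 45.3 cos 217° = -36.18
Leg 4 (N18°W, 70.4 km): east 70.4 sin 342° = -21.75, north 70.4 cos 342° = 66.95
Summing: 12.46 km east, 66.20 km north → (12.46, 66.20).

(12.46, 66.20)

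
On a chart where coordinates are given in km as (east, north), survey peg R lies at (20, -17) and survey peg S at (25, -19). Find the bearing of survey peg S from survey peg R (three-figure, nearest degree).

112°

Δeast = 25 − 20 = 5.00; Δnorth = -19 − -17 = -2.00.
Bearing = atan2(Δeast, Δnorth) mod 360° = 111.80° ≈ 112°.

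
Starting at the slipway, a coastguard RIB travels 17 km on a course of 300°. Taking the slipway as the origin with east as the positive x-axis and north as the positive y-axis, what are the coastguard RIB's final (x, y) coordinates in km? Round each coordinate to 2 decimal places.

Leg 1 (300°, 17 km): east 17 sin 300° = -14.72, north 17 cos 300° = 8.50
Summing: -14.72 km east, 8.50 km north → (-14.72, 8.50).

(-14.72, 8.50)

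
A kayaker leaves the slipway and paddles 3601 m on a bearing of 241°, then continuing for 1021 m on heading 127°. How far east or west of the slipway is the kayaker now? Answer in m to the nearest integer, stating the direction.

Leg 1 (241°, 3601 m): east 3601 sin 241° = -3149.51, north 3601 cos 241° = -1745.80
Leg 2 (127°, 1021 m): east 1021 sin 127° = 815.41, north 1021 cos 127° = -614.45
Net east component: -2334.10 m.

2334 m west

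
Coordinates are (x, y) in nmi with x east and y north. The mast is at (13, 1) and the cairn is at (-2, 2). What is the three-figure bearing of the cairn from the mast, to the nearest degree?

Δeast = -2 − 13 = -15.00; Δnorth = 2 − 1 = 1.00.
Bearing = atan2(Δeast, Δnorth) mod 360° = 273.81° ≈ 274°.

274°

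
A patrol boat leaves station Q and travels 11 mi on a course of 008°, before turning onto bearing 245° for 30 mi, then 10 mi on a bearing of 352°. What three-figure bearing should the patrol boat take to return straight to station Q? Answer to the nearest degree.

107°

Leg 1 (008°, 11 mi): east 11 sin 8° = 1.53, north 11 cos 8° = 10.89
Leg 2 (245°, 30 mi): east 30 sin 245° = -27.19, north 30 cos 245° = -12.68
Leg 3 (352°, 10 mi): east 10 sin 352° = -1.39, north 10 cos 352° = 9.90
Net displacement: -27.05 east, 8.12 north. Direction back to start is (27.05, -8.12): bearing = atan2(27.05, -8.12) mod 360° = 106.70° ≈ 107°.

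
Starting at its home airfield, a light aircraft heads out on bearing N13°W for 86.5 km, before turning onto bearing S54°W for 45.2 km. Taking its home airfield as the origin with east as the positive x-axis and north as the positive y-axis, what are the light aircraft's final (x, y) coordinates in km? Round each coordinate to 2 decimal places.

Leg 1 (N13°W, 86.5 km): east 86.5 sin 347° = -19.46, north 86.5 cos 347° = 84.28
Leg 2 (S54°W, 45.2 km): east 45.2 sin 234° = -36.57, north 45.2 cos 234° = -26.57
Summing: -56.03 km east, 57.72 km north → (-56.03, 57.72).

(-56.03, 57.72)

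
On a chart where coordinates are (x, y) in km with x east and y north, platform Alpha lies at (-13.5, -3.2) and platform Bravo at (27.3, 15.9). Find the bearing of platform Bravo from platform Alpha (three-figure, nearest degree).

065°

Δeast = 27.3 − -13.5 = 40.80; Δnorth = 15.9 − -3.2 = 19.10.
Bearing = atan2(Δeast, Δnorth) mod 360° = 64.91° ≈ 065°.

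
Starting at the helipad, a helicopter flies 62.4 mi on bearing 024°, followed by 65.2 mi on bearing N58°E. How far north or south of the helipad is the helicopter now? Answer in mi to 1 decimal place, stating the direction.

91.6 mi north

Leg 1 (024°, 62.4 mi): east 62.4 sin 24° = 25.38, north 62.4 cos 24° = 57.01
Leg 2 (N58°E, 65.2 mi): east 65.2 sin 58° = 55.29, north 65.2 cos 58° = 34.55
Net north component: 91.56 mi.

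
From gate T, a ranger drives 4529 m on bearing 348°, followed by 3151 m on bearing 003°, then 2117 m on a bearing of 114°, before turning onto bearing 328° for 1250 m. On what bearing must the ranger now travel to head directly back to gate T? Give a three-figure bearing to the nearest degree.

184°

Leg 1 (348°, 4529 m): east 4529 sin 348° = -941.63, north 4529 cos 348° = 4430.03
Leg 2 (003°, 3151 m): east 3151 sin 3° = 164.91, north 3151 cos 3° = 3146.68
Leg 3 (114°, 2117 m): east 2117 sin 114° = 1933.98, north 2117 cos 114° = -861.06
Leg 4 (328°, 1250 m): east 1250 sin 328° = -662.40, north 1250 cos 328° = 1060.06
Net displacement: 494.86 east, 7775.71 north. Direction back to start is (-494.86, -7775.71): bearing = atan2(-494.86, -7775.71) mod 360° = 183.64° ≈ 184°.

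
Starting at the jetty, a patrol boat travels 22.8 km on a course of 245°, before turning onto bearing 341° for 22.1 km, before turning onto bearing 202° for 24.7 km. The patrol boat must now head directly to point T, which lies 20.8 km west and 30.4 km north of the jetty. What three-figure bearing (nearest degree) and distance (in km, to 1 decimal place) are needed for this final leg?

021°, 45.1 km

Leg 1 (245°, 22.8 km): east 22.8 sin 245° = -20.66, north 22.8 cos 245° = -9.64
Leg 2 (341°, 22.1 km): east 22.1 sin 341° = -7.20, north 22.1 cos 341° = 20.90
Leg 3 (202°, 24.7 km): east 24.7 sin 202° = -9.25, north 24.7 cos 202° = -22.90
Current position: (-37.11, -11.64). Target: (-20.8, 30.4). Remaining: Δeast = 16.31, Δnorth = 42.04.
Bearing = atan2(16.31, 42.04) mod 360° = 21.21°; distance = √((16.31)² + (42.04)²) = 45.095 km.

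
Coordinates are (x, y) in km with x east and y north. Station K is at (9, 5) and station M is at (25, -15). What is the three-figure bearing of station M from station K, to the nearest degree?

141°

Δeast = 25 − 9 = 16.00; Δnorth = -15 − 5 = -20.00.
Bearing = atan2(Δeast, Δnorth) mod 360° = 141.34° ≈ 141°.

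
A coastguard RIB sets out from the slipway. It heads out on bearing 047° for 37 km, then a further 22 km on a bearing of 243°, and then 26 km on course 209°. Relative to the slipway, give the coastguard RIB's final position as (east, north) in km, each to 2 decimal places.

Leg 1 (047°, 37 km): east 37 sin 47° = 27.06, north 37 cos 47° = 25.23
Leg 2 (243°, 22 km): east 22 sin 243° = -19.60, north 22 cos 243° = -9.99
Leg 3 (209°, 26 km): east 26 sin 209° = -12.61, north 26 cos 209° = -22.74
Summing: -5.15 km east, -7.49 km north → (-5.15, -7.49).

(-5.15, -7.49)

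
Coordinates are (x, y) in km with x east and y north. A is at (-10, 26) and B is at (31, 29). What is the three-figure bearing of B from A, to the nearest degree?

Δeast = 31 − -10 = 41.00; Δnorth = 29 − 26 = 3.00.
Bearing = atan2(Δeast, Δnorth) mod 360° = 85.82° ≈ 086°.

086°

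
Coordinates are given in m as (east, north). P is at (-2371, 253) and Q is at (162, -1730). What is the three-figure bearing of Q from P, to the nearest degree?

128°

Δeast = 162 − -2371 = 2533.00; Δnorth = -1730 − 253 = -1983.00.
Bearing = atan2(Δeast, Δnorth) mod 360° = 128.06° ≈ 128°.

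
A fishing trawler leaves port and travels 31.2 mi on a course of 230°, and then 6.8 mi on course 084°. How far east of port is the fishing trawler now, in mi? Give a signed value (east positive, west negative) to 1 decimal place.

Leg 1 (230°, 31.2 mi): east 31.2 sin 230° = -23.90, north 31.2 cos 230° = -20.05
Leg 2 (084°, 6.8 mi): east 6.8 sin 84° = 6.76, north 6.8 cos 84° = 0.71
Net east component: -17.14 mi.

-17.1 mi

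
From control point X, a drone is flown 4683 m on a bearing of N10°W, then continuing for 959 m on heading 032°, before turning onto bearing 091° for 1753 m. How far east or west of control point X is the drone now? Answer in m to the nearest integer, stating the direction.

Leg 1 (N10°W, 4683 m): east 4683 sin 350° = -813.19, north 4683 cos 350° = 4611.85
Leg 2 (032°, 959 m): east 959 sin 32° = 508.19, north 959 cos 32° = 813.28
Leg 3 (091°, 1753 m): east 1753 sin 91° = 1752.73, north 1753 cos 91° = -30.59
Net east component: 1447.73 m.

1448 m east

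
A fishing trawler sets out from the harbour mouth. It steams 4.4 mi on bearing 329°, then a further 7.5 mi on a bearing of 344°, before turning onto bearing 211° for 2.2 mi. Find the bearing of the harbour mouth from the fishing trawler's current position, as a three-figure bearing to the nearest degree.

Leg 1 (329°, 4.4 mi): east 4.4 sin 329° = -2.27, north 4.4 cos 329° = 3.77
Leg 2 (344°, 7.5 mi): east 7.5 sin 344° = -2.07, north 7.5 cos 344° = 7.21
Leg 3 (211°, 2.2 mi): east 2.2 sin 211° = -1.13, north 2.2 cos 211° = -1.89
Net displacement: -5.47 east, 9.10 north. Direction back to start is (5.47, -9.10): bearing = atan2(5.47, -9.10) mod 360° = 148.99° ≈ 149°.

149°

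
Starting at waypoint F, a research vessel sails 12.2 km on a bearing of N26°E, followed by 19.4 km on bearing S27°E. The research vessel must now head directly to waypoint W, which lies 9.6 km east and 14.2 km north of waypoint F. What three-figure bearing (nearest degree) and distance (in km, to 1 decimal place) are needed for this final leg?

Leg 1 (N26°E, 12.2 km): east 12.2 sin 26° = 5.35, north 12.2 cos 26° = 10.97
Leg 2 (S27°E, 19.4 km): east 19.4 sin 153° = 8.81, north 19.4 cos 153° = -17.29
Current position: (14.16, -6.32). Target: (9.6, 14.2). Remaining: Δeast = -4.56, Δnorth = 20.52.
Bearing = atan2(-4.56, 20.52) mod 360° = 347.48°; distance = √((-4.56)² + (20.52)²) = 21.020 km.

347°, 21.0 km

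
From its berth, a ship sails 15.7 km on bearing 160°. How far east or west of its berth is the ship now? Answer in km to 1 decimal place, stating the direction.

Leg 1 (160°, 15.7 km): east 15.7 sin 160° = 5.37, north 15.7 cos 160° = -14.75
Net east component: 5.37 km.

5.4 km east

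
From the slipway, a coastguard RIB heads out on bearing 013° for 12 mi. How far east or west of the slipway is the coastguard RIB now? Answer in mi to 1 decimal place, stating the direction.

Leg 1 (013°, 12 mi): east 12 sin 13° = 2.70, north 12 cos 13° = 11.69
Net east component: 2.70 mi.

2.7 mi east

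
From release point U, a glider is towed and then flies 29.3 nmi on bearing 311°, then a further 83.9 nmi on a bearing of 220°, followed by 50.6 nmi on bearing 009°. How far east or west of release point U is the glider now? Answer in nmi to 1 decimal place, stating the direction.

Leg 1 (311°, 29.3 nmi): east 29.3 sin 311° = -22.11, north 29.3 cos 311° = 19.22
Leg 2 (220°, 83.9 nmi): east 83.9 sin 220° = -53.93, north 83.9 cos 220° = -64.27
Leg 3 (009°, 50.6 nmi): east 50.6 sin 9° = 7.92, north 50.6 cos 9° = 49.98
Net east component: -68.13 nmi.

68.1 nmi west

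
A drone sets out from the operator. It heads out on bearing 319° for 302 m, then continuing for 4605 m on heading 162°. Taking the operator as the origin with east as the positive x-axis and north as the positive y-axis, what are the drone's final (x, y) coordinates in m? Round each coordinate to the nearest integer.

(1225, -4152)

Leg 1 (319°, 302 m): east 302 sin 319° = -198.13, north 302 cos 319° = 227.92
Leg 2 (162°, 4605 m): east 4605 sin 162° = 1423.02, north 4605 cos 162° = -4379.62
Summing: 1224.89 m east, -4151.69 m north → (1225, -4152).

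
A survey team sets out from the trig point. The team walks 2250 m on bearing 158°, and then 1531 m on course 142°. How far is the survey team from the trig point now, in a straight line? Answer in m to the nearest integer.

Leg 1 (158°, 2250 m): east 2250 sin 158° = 842.86, north 2250 cos 158° = -2086.16
Leg 2 (142°, 1531 m): east 1531 sin 142° = 942.58, north 1531 cos 142° = -1206.44
Net: 1785.44 east, -3292.61 north. Distance = √((1785.44)² + (-3292.61)²) = 3745.540 m.

3746 m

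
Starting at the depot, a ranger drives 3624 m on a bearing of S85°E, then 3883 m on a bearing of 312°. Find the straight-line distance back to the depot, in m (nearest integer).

2395 m

Leg 1 (S85°E, 3624 m): east 3624 sin 95° = 3610.21, north 3624 cos 95° = -315.85
Leg 2 (312°, 3883 m): east 3883 sin 312° = -2885.63, north 3883 cos 312° = 2598.23
Net: 724.58 east, 2282.38 north. Distance = √((724.58)² + (2282.38)²) = 2394.636 m.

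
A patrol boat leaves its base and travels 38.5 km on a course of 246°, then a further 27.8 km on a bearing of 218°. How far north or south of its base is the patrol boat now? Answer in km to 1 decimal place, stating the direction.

37.6 km south

Leg 1 (246°, 38.5 km): east 38.5 sin 246° = -35.17, north 38.5 cos 246° = -15.66
Leg 2 (218°, 27.8 km): east 27.8 sin 218° = -17.12, north 27.8 cos 218° = -21.91
Net north component: -37.57 km.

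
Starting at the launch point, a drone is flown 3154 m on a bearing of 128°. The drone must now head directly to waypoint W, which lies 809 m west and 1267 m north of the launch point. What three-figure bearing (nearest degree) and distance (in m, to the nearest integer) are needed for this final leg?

Leg 1 (128°, 3154 m): east 3154 sin 128° = 2485.39, north 3154 cos 128° = -1941.80
Current position: (2485.39, -1941.80). Target: (-809, 1267). Remaining: Δeast = -3294.39, Δnorth = 3208.80.
Bearing = atan2(-3294.39, 3208.80) mod 360° = 314.25°; distance = √((-3294.39)² + (3208.80)²) = 4598.842 m.

314°, 4599 m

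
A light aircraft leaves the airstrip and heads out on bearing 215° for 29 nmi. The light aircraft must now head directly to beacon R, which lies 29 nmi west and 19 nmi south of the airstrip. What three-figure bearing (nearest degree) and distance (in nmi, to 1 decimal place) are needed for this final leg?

Leg 1 (215°, 29 nmi): east 29 sin 215° = -16.63, north 29 cos 215° = -23.76
Current position: (-16.63, -23.76). Target: (-29, -19). Remaining: Δeast = -12.37, Δnorth = 4.76.
Bearing = atan2(-12.37, 4.76) mod 360° = 291.03°; distance = √((-12.37)² + (4.76)²) = 13.249 nmi.

291°, 13.2 nmi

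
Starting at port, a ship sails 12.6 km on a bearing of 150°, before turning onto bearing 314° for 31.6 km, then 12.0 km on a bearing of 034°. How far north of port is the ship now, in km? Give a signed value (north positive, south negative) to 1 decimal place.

Leg 1 (150°, 12.6 km): east 12.6 sin 150° = 6.30, north 12.6 cos 150° = -10.91
Leg 2 (314°, 31.6 km): east 31.6 sin 314° = -22.73, north 31.6 cos 314° = 21.95
Leg 3 (034°, 12.0 km): east 12.0 sin 34° = 6.71, north 12.0 cos 34° = 9.95
Net north component: 20.99 km.

21.0 km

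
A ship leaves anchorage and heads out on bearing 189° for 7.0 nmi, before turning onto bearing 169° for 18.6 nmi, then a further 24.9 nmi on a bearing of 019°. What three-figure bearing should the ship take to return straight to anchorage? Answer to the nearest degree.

279°

Leg 1 (189°, 7.0 nmi): east 7.0 sin 189° = -1.10, north 7.0 cos 189° = -6.91
Leg 2 (169°, 18.6 nmi): east 18.6 sin 169° = 3.55, north 18.6 cos 169° = -18.26
Leg 3 (019°, 24.9 nmi): east 24.9 sin 19° = 8.11, north 24.9 cos 19° = 23.54
Net displacement: 10.56 east, -1.63 north. Direction back to start is (-10.56, 1.63): bearing = atan2(-10.56, 1.63) mod 360° = 278.77° ≈ 279°.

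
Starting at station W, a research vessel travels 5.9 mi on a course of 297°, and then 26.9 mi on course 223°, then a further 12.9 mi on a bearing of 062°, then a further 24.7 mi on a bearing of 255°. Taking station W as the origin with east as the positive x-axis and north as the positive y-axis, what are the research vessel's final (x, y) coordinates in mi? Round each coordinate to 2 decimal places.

Leg 1 (297°, 5.9 mi): east 5.9 sin 297° = -5.26, north 5.9 cos 297° = 2.68
Leg 2 (223°, 26.9 mi): east 26.9 sin 223° = -18.35, north 26.9 cos 223° = -19.67
Leg 3 (062°, 12.9 mi): east 12.9 sin 62° = 11.39, north 12.9 cos 62° = 6.06
Leg 4 (255°, 24.7 mi): east 24.7 sin 255° = -23.86, north 24.7 cos 255° = -6.39
Summing: -36.07 mi east, -17.33 mi north → (-36.07, -17.33).

(-36.07, -17.33)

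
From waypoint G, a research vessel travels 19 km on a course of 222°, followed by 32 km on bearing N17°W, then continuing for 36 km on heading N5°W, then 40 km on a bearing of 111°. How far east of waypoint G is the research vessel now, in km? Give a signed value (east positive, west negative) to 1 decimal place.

12.1 km

Leg 1 (222°, 19 km): east 19 sin 222° = -12.71, north 19 cos 222° = -14.12
Leg 2 (N17°W, 32 km): east 32 sin 343° = -9.36, north 32 cos 343° = 30.60
Leg 3 (N5°W, 36 km): east 36 sin 355° = -3.14, north 36 cos 355° = 35.86
Leg 4 (111°, 40 km): east 40 sin 111° = 37.34, north 40 cos 111° = -14.33
Net east component: 12.14 km.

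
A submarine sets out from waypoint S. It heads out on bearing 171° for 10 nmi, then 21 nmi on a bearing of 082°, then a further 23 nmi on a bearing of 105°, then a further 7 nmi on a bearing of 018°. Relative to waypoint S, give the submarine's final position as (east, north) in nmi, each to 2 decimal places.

(46.74, -6.25)

Leg 1 (171°, 10 nmi): east 10 sin 171° = 1.56, north 10 cos 171° = -9.88
Leg 2 (082°, 21 nmi): east 21 sin 82° = 20.80, north 21 cos 82° = 2.92
Leg 3 (105°, 23 nmi): east 23 sin 105° = 22.22, north 23 cos 105° = -5.95
Leg 4 (018°, 7 nmi): east 7 sin 18° = 2.16, north 7 cos 18° = 6.66
Summing: 46.74 nmi east, -6.25 nmi north → (46.74, -6.25).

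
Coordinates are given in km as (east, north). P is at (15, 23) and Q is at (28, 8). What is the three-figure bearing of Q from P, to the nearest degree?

139°

Δeast = 28 − 15 = 13.00; Δnorth = 8 − 23 = -15.00.
Bearing = atan2(Δeast, Δnorth) mod 360° = 139.09° ≈ 139°.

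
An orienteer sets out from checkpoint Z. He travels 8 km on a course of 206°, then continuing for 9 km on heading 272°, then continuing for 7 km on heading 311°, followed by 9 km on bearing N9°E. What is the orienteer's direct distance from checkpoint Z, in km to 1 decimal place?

Leg 1 (206°, 8 km): east 8 sin 206° = -3.51, north 8 cos 206° = -7.19
Leg 2 (272°, 9 km): east 9 sin 272° = -8.99, north 9 cos 272° = 0.31
Leg 3 (311°, 7 km): east 7 sin 311° = -5.28, north 7 cos 311° = 4.59
Leg 4 (N9°E, 9 km): east 9 sin 9° = 1.41, north 9 cos 9° = 8.89
Net: -16.38 east, 6.61 north. Distance = √((-16.38)² + (6.61)²) = 17.658 km.

17.7 km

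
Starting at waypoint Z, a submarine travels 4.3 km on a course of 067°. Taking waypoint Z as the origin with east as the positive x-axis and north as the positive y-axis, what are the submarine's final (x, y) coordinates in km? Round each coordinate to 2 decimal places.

Leg 1 (067°, 4.3 km): east 4.3 sin 67° = 3.96, north 4.3 cos 67° = 1.68
Summing: 3.96 km east, 1.68 km north → (3.96, 1.68).

(3.96, 1.68)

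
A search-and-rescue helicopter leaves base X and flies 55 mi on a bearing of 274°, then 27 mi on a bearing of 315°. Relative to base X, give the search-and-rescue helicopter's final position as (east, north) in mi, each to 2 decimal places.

Leg 1 (274°, 55 mi): east 55 sin 274° = -54.87, north 55 cos 274° = 3.84
Leg 2 (315°, 27 mi): east 27 sin 315° = -19.09, north 27 cos 315° = 19.09
Summing: -73.96 mi east, 22.93 mi north → (-73.96, 22.93).

(-73.96, 22.93)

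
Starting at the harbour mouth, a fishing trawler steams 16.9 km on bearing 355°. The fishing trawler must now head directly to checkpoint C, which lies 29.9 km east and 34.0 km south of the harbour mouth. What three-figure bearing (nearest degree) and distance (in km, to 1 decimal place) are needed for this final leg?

Leg 1 (355°, 16.9 km): east 16.9 sin 355° = -1.47, north 16.9 cos 355° = 16.84
Current position: (-1.47, 16.84). Target: (29.9, -34.0). Remaining: Δeast = 31.37, Δnorth = -50.84.
Bearing = atan2(31.37, -50.84) mod 360° = 148.32°; distance = √((31.37)² + (-50.84)²) = 59.737 km.

148°, 59.7 km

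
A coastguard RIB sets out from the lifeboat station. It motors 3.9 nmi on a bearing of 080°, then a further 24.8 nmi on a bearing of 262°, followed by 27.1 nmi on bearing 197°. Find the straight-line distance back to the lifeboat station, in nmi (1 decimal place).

40.5 nmi

Leg 1 (080°, 3.9 nmi): east 3.9 sin 80° = 3.84, north 3.9 cos 80° = 0.68
Leg 2 (262°, 24.8 nmi): east 24.8 sin 262° = -24.56, north 24.8 cos 262° = -3.45
Leg 3 (197°, 27.1 nmi): east 27.1 sin 197° = -7.92, north 27.1 cos 197° = -25.92
Net: -28.64 east, -28.69 north. Distance = √((-28.64)² + (-28.69)²) = 40.539 nmi.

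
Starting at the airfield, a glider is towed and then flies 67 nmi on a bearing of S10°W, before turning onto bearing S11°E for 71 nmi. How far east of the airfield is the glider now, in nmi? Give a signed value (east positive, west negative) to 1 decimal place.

Leg 1 (S10°W, 67 nmi): east 67 sin 190° = -11.63, north 67 cos 190° = -65.98
Leg 2 (S11°E, 71 nmi): east 71 sin 169° = 13.55, north 71 cos 169° = -69.70
Net east component: 1.91 nmi.

1.9 nmi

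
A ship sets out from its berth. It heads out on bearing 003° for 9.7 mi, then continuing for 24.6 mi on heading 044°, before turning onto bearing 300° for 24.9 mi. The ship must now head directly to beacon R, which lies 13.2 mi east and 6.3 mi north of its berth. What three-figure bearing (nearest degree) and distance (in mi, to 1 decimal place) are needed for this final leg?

Leg 1 (003°, 9.7 mi): east 9.7 sin 3° = 0.51, north 9.7 cos 3° = 9.69
Leg 2 (044°, 24.6 mi): east 24.6 sin 44° = 17.09, north 24.6 cos 44° = 17.70
Leg 3 (300°, 24.9 mi): east 24.9 sin 300° = -21.56, north 24.9 cos 300° = 12.45
Current position: (-3.97, 39.83). Target: (13.2, 6.3). Remaining: Δeast = 17.17, Δnorth = -33.53.
Bearing = atan2(17.17, -33.53) mod 360° = 152.89°; distance = √((17.17)² + (-33.53)²) = 37.672 mi.

153°, 37.7 mi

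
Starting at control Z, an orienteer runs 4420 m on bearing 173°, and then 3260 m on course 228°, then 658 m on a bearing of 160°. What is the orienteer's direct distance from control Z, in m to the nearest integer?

Leg 1 (173°, 4420 m): east 4420 sin 173° = 538.66, north 4420 cos 173° = -4387.05
Leg 2 (228°, 3260 m): east 3260 sin 228° = -2422.65, north 3260 cos 228° = -2181.37
Leg 3 (160°, 658 m): east 658 sin 160° = 225.05, north 658 cos 160° = -618.32
Net: -1658.94 east, -7186.74 north. Distance = √((-1658.94)² + (-7186.74)²) = 7375.722 m.

7376 m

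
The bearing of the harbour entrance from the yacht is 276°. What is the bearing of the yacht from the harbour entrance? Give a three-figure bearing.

Back-bearing = 276° − 180° = 096°.

096°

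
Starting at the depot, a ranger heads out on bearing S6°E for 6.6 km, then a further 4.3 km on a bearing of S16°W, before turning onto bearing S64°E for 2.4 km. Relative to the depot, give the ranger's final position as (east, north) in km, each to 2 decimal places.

Leg 1 (S6°E, 6.6 km): east 6.6 sin 174° = 0.69, north 6.6 cos 174° = -6.56
Leg 2 (S16°W, 4.3 km): east 4.3 sin 196° = -1.19, north 4.3 cos 196° = -4.13
Leg 3 (S64°E, 2.4 km): east 2.4 sin 116° = 2.16, north 2.4 cos 116° = -1.05
Summing: 1.66 km east, -11.75 km north → (1.66, -11.75).

(1.66, -11.75)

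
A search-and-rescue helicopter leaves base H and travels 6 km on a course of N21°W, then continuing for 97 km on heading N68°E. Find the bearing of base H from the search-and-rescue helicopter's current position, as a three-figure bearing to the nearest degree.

Leg 1 (N21°W, 6 km): east 6 sin 339° = -2.15, north 6 cos 339° = 5.60
Leg 2 (N68°E, 97 km): east 97 sin 68° = 89.94, north 97 cos 68° = 36.34
Net displacement: 87.79 east, 41.94 north. Direction back to start is (-87.79, -41.94): bearing = atan2(-87.79, -41.94) mod 360° = 244.46° ≈ 244°.

244°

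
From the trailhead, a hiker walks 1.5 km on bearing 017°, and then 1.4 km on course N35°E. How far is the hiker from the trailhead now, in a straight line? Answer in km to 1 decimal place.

Leg 1 (017°, 1.5 km): east 1.5 sin 17° = 0.44, north 1.5 cos 17° = 1.43
Leg 2 (N35°E, 1.4 km): east 1.4 sin 35° = 0.80, north 1.4 cos 35° = 1.15
Net: 1.24 east, 2.58 north. Distance = √((1.24)² + (2.58)²) = 2.864 km.

2.9 km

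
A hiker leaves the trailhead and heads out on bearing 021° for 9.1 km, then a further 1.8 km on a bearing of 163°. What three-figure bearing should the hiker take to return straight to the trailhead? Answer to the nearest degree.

Leg 1 (021°, 9.1 km): east 9.1 sin 21° = 3.26, north 9.1 cos 21° = 8.50
Leg 2 (163°, 1.8 km): east 1.8 sin 163° = 0.53, north 1.8 cos 163° = -1.72
Net displacement: 3.79 east, 6.77 north. Direction back to start is (-3.79, -6.77): bearing = atan2(-3.79, -6.77) mod 360° = 209.21° ≈ 209°.

209°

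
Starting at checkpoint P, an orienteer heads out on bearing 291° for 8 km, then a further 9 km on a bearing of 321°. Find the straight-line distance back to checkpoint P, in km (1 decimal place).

16.4 km

Leg 1 (291°, 8 km): east 8 sin 291° = -7.47, north 8 cos 291° = 2.87
Leg 2 (321°, 9 km): east 9 sin 321° = -5.66, north 9 cos 321° = 6.99
Net: -13.13 east, 9.86 north. Distance = √((-13.13)² + (9.86)²) = 16.423 km.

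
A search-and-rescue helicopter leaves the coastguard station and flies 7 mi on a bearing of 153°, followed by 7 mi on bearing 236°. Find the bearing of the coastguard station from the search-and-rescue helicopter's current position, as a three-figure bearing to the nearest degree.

015°

Leg 1 (153°, 7 mi): east 7 sin 153° = 3.18, north 7 cos 153° = -6.24
Leg 2 (236°, 7 mi): east 7 sin 236° = -5.80, north 7 cos 236° = -3.91
Net displacement: -2.63 east, -10.15 north. Direction back to start is (2.63, 10.15): bearing = atan2(2.63, 10.15) mod 360° = 14.50° ≈ 015°.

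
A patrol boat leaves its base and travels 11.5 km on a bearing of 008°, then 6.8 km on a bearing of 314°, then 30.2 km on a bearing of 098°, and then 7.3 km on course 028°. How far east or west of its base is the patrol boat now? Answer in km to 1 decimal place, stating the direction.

30.0 km east

Leg 1 (008°, 11.5 km): east 11.5 sin 8° = 1.60, north 11.5 cos 8° = 11.39
Leg 2 (314°, 6.8 km): east 6.8 sin 314° = -4.89, north 6.8 cos 314° = 4.72
Leg 3 (098°, 30.2 km): east 30.2 sin 98° = 29.91, north 30.2 cos 98° = -4.20
Leg 4 (028°, 7.3 km): east 7.3 sin 28° = 3.43, north 7.3 cos 28° = 6.45
Net east component: 30.04 km.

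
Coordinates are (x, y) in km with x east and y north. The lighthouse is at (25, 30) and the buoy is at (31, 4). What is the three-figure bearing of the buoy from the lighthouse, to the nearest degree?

167°

Δeast = 31 − 25 = 6.00; Δnorth = 4 − 30 = -26.00.
Bearing = atan2(Δeast, Δnorth) mod 360° = 167.01° ≈ 167°.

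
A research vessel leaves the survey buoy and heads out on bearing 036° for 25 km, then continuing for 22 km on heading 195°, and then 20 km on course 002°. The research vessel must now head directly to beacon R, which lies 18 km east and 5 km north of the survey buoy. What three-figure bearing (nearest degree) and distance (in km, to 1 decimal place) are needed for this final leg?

Leg 1 (036°, 25 km): east 25 sin 36° = 14.69, north 25 cos 36° = 20.23
Leg 2 (195°, 22 km): east 22 sin 195° = -5.69, north 22 cos 195° = -21.25
Leg 3 (002°, 20 km): east 20 sin 2° = 0.70, north 20 cos 2° = 19.99
Current position: (9.70, 18.96). Target: (18, 5). Remaining: Δeast = 8.30, Δnorth = -13.96.
Bearing = atan2(8.30, -13.96) mod 360° = 149.27°; distance = √((8.30)² + (-13.96)²) = 16.244 km.

149°, 16.2 km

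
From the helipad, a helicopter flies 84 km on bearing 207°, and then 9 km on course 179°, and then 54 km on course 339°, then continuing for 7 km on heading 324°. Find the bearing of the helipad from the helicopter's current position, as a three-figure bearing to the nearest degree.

Leg 1 (207°, 84 km): east 84 sin 207° = -38.14, north 84 cos 207° = -74.84
Leg 2 (179°, 9 km): east 9 sin 179° = 0.16, north 9 cos 179° = -9.00
Leg 3 (339°, 54 km): east 54 sin 339° = -19.35, north 54 cos 339° = 50.41
Leg 4 (324°, 7 km): east 7 sin 324° = -4.11, north 7 cos 324° = 5.66
Net displacement: -61.44 east, -27.77 north. Direction back to start is (61.44, 27.77): bearing = atan2(61.44, 27.77) mod 360° = 65.68° ≈ 066°.

066°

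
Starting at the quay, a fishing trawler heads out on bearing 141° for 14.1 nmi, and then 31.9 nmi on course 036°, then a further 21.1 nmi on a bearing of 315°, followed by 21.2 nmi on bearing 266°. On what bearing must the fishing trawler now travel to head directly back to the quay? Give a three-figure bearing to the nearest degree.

Leg 1 (141°, 14.1 nmi): east 14.1 sin 141° = 8.87, north 14.1 cos 141° = -10.96
Leg 2 (036°, 31.9 nmi): east 31.9 sin 36° = 18.75, north 31.9 cos 36° = 25.81
Leg 3 (315°, 21.1 nmi): east 21.1 sin 315° = -14.92, north 21.1 cos 315° = 14.92
Leg 4 (266°, 21.2 nmi): east 21.2 sin 266° = -21.15, north 21.2 cos 266° = -1.48
Net displacement: -8.44 east, 28.29 north. Direction back to start is (8.44, -28.29): bearing = atan2(8.44, -28.29) mod 360° = 163.38° ≈ 163°.

163°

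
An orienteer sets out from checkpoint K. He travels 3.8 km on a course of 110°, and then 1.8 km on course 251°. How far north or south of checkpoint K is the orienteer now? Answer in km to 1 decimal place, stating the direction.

Leg 1 (110°, 3.8 km): east 3.8 sin 110° = 3.57, north 3.8 cos 110° = -1.30
Leg 2 (251°, 1.8 km): east 1.8 sin 251° = -1.70, north 1.8 cos 251° = -0.59
Net north component: -1.89 km.

1.9 km south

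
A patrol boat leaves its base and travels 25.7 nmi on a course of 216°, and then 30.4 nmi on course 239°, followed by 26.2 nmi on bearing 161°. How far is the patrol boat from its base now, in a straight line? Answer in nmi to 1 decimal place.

69.4 nmi

Leg 1 (216°, 25.7 nmi): east 25.7 sin 216° = -15.11, north 25.7 cos 216° = -20.79
Leg 2 (239°, 30.4 nmi): east 30.4 sin 239° = -26.06, north 30.4 cos 239° = -15.66
Leg 3 (161°, 26.2 nmi): east 26.2 sin 161° = 8.53, north 26.2 cos 161° = -24.77
Net: -32.63 east, -61.22 north. Distance = √((-32.63)² + (-61.22)²) = 69.376 nmi.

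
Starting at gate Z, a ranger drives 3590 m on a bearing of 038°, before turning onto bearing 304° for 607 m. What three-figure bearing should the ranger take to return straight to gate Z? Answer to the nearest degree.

208°

Leg 1 (038°, 3590 m): east 3590 sin 38° = 2210.22, north 3590 cos 38° = 2828.96
Leg 2 (304°, 607 m): east 607 sin 304° = -503.23, north 607 cos 304° = 339.43
Net displacement: 1707.00 east, 3168.39 north. Direction back to start is (-1707.00, -3168.39): bearing = atan2(-1707.00, -3168.39) mod 360° = 208.31° ≈ 208°.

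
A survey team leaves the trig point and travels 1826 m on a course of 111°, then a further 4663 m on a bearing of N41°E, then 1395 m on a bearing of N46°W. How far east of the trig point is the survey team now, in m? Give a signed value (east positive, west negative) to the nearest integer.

3760 m

Leg 1 (111°, 1826 m): east 1826 sin 111° = 1704.72, north 1826 cos 111° = -654.38
Leg 2 (N41°E, 4663 m): east 4663 sin 41° = 3059.20, north 4663 cos 41° = 3519.21
Leg 3 (N46°W, 1395 m): east 1395 sin 314° = -1003.48, north 1395 cos 314° = 969.05
Net east component: 3760.44 m.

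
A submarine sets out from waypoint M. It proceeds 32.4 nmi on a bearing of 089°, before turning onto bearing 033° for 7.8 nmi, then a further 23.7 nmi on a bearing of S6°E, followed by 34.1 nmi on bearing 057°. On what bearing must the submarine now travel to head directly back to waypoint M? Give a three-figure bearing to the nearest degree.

Leg 1 (089°, 32.4 nmi): east 32.4 sin 89° = 32.40, north 32.4 cos 89° = 0.57
Leg 2 (033°, 7.8 nmi): east 7.8 sin 33° = 4.25, north 7.8 cos 33° = 6.54
Leg 3 (S6°E, 23.7 nmi): east 23.7 sin 174° = 2.48, north 23.7 cos 174° = -23.57
Leg 4 (057°, 34.1 nmi): east 34.1 sin 57° = 28.60, north 34.1 cos 57° = 18.57
Net displacement: 67.72 east, 2.11 north. Direction back to start is (-67.72, -2.11): bearing = atan2(-67.72, -2.11) mod 360° = 268.22° ≈ 268°.

268°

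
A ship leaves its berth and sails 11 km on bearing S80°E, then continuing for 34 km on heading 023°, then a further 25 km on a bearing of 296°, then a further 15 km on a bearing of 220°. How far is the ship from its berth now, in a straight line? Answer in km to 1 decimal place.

29.9 km

Leg 1 (S80°E, 11 km): east 11 sin 100° = 10.83, north 11 cos 100° = -1.91
Leg 2 (023°, 34 km): east 34 sin 23° = 13.28, north 34 cos 23° = 31.30
Leg 3 (296°, 25 km): east 25 sin 296° = -22.47, north 25 cos 296° = 10.96
Leg 4 (220°, 15 km): east 15 sin 220° = -9.64, north 15 cos 220° = -11.49
Net: -7.99 east, 28.86 north. Distance = √((-7.99)² + (28.86)²) = 29.942 km.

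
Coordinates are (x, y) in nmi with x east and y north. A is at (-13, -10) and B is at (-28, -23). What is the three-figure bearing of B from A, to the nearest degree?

229°

Δeast = -28 − -13 = -15.00; Δnorth = -23 − -10 = -13.00.
Bearing = atan2(Δeast, Δnorth) mod 360° = 229.09° ≈ 229°.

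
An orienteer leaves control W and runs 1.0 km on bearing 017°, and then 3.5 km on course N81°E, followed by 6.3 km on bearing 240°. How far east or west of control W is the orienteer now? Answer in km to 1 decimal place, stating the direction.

1.7 km west

Leg 1 (017°, 1.0 km): east 1.0 sin 17° = 0.29, north 1.0 cos 17° = 0.96
Leg 2 (N81°E, 3.5 km): east 3.5 sin 81° = 3.46, north 3.5 cos 81° = 0.55
Leg 3 (240°, 6.3 km): east 6.3 sin 240° = -5.46, north 6.3 cos 240° = -3.15
Net east component: -1.71 km.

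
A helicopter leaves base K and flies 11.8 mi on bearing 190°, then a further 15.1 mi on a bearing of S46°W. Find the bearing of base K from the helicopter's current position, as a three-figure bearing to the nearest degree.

030°

Leg 1 (190°, 11.8 mi): east 11.8 sin 190° = -2.05, north 11.8 cos 190° = -11.62
Leg 2 (S46°W, 15.1 mi): east 15.1 sin 226° = -10.86, north 15.1 cos 226° = -10.49
Net displacement: -12.91 east, -22.11 north. Direction back to start is (12.91, 22.11): bearing = atan2(12.91, 22.11) mod 360° = 30.28° ≈ 030°.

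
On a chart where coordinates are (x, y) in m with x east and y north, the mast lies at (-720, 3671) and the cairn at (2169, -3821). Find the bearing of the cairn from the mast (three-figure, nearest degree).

Δeast = 2169 − -720 = 2889.00; Δnorth = -3821 − 3671 = -7492.00.
Bearing = atan2(Δeast, Δnorth) mod 360° = 158.91° ≈ 159°.

159°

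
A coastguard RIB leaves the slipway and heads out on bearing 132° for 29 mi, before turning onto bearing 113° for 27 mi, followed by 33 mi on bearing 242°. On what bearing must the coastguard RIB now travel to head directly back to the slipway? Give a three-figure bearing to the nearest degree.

Leg 1 (132°, 29 mi): east 29 sin 132° = 21.55, north 29 cos 132° = -19.40
Leg 2 (113°, 27 mi): east 27 sin 113° = 24.85, north 27 cos 113° = -10.55
Leg 3 (242°, 33 mi): east 33 sin 242° = -29.14, north 33 cos 242° = -15.49
Net displacement: 17.27 east, -45.45 north. Direction back to start is (-17.27, 45.45): bearing = atan2(-17.27, 45.45) mod 360° = 339.20° ≈ 339°.

339°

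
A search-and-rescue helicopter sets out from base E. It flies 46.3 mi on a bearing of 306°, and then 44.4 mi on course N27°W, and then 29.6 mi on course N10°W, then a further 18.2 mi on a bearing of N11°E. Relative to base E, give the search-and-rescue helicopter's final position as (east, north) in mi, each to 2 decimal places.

Leg 1 (306°, 46.3 mi): east 46.3 sin 306° = -37.46, north 46.3 cos 306° = 27.21
Leg 2 (N27°W, 44.4 mi): east 44.4 sin 333° = -20.16, north 44.4 cos 333° = 39.56
Leg 3 (N10°W, 29.6 mi): east 29.6 sin 350° = -5.14, north 29.6 cos 350° = 29.15
Leg 4 (N11°E, 18.2 mi): east 18.2 sin 11° = 3.47, north 18.2 cos 11° = 17.87
Summing: -59.28 mi east, 113.79 mi north → (-59.28, 113.79).

(-59.28, 113.79)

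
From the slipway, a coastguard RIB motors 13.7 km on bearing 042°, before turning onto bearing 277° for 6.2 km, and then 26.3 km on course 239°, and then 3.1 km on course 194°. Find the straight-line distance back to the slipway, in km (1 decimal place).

Leg 1 (042°, 13.7 km): east 13.7 sin 42° = 9.17, north 13.7 cos 42° = 10.18
Leg 2 (277°, 6.2 km): east 6.2 sin 277° = -6.15, north 6.2 cos 277° = 0.76
Leg 3 (239°, 26.3 km): east 26.3 sin 239° = -22.54, north 26.3 cos 239° = -13.55
Leg 4 (194°, 3.1 km): east 3.1 sin 194° = -0.75, north 3.1 cos 194° = -3.01
Net: -20.28 east, -5.62 north. Distance = √((-20.28)² + (-5.62)²) = 21.044 km.

21.0 km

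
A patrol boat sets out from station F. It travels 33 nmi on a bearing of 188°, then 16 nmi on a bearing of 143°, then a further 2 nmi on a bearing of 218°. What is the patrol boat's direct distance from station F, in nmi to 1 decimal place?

Leg 1 (188°, 33 nmi): east 33 sin 188° = -4.59, north 33 cos 188° = -32.68
Leg 2 (143°, 16 nmi): east 16 sin 143° = 9.63, north 16 cos 143° = -12.78
Leg 3 (218°, 2 nmi): east 2 sin 218° = -1.23, north 2 cos 218° = -1.58
Net: 3.81 east, -47.03 north. Distance = √((3.81)² + (-47.03)²) = 47.187 nmi.

47.2 nmi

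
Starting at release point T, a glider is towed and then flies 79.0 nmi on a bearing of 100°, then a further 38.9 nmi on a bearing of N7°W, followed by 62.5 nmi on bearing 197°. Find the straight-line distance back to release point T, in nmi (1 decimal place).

64.9 nmi

Leg 1 (100°, 79.0 nmi): east 79.0 sin 100° = 77.80, north 79.0 cos 100° = -13.72
Leg 2 (N7°W, 38.9 nmi): east 38.9 sin 353° = -4.74, north 38.9 cos 353° = 38.61
Leg 3 (197°, 62.5 nmi): east 62.5 sin 197° = -18.27, north 62.5 cos 197° = -59.77
Net: 54.79 east, -34.88 north. Distance = √((54.79)² + (-34.88)²) = 64.945 nmi.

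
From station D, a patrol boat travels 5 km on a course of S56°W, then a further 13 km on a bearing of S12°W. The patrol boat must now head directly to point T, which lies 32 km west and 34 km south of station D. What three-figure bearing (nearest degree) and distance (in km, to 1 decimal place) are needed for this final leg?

Leg 1 (S56°W, 5 km): east 5 sin 236° = -4.15, north 5 cos 236° = -2.80
Leg 2 (S12°W, 13 km): east 13 sin 192° = -2.70, north 13 cos 192° = -12.72
Current position: (-6.85, -15.51). Target: (-32, -34). Remaining: Δeast = -25.15, Δnorth = -18.49.
Bearing = atan2(-25.15, -18.49) mod 360° = 233.68°; distance = √((-25.15)² + (-18.49)²) = 31.216 km.

234°, 31.2 km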